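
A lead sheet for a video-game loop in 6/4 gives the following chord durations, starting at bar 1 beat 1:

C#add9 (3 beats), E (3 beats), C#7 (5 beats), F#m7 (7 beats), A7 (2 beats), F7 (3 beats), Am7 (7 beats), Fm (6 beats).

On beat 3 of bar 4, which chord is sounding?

F7

Beat 3 of bar 4 is beat (4−1)×6 + 3 = 21 overall.
Running totals: C#add9 ends at 3, E ends at 6, C#7 ends at 11, F#m7 ends at 18, A7 ends at 20, F7 ends at 23.
Beat 21 falls within F7.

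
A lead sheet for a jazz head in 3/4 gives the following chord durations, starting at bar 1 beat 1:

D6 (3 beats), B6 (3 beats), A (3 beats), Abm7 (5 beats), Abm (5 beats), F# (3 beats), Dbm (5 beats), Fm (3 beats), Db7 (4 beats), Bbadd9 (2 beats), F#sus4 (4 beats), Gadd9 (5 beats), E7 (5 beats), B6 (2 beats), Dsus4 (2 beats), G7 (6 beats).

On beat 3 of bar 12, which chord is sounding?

Bbadd9

Beat 3 of bar 12 is beat (12−1)×3 + 3 = 36 overall.
Running totals: D6 ends at 3, B6 ends at 6, A ends at 9, Abm7 ends at 14, Abm ends at 19, F# ends at 22, Dbm ends at 27, Fm ends at 30, Db7 ends at 34, Bbadd9 ends at 36.
Beat 36 falls within Bbadd9.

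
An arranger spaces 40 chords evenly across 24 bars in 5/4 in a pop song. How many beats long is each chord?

3 beats

24 bars × 5 beats/bar = 120 beats total.
120 beats ÷ 40 chords = 3 beats per chord.
(That is a dotted half note.)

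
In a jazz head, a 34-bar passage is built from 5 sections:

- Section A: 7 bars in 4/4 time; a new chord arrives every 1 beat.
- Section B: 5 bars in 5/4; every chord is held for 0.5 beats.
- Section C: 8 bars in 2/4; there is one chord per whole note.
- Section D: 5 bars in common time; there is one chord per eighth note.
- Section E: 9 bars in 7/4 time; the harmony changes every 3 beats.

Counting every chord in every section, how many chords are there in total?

143 chords

A has 28 beats and chords last 1 each, so 28 chords.
B has 25 beats and chords last 0.5 each, so 50 chords.
C has 16 beats and chords last 4 each, so 4 chords.
D has 20 beats and chords last 0.5 each, so 40 chords.
E has 63 beats and chords last 3 each, so 21 chords.
Total: 28 + 50 + 4 + 40 + 21 = 143.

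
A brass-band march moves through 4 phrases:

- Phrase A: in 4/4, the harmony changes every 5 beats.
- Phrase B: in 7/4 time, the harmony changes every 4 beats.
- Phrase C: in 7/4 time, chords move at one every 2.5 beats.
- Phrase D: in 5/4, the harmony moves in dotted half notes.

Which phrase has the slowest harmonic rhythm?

Phrase A

A: 4 beats/bar ÷ 5 beats/chord = 0.8 chords/bar.
B: 7 beats/bar ÷ 4 beats/chord = 1.75 chords/bar.
C: 7 beats/bar ÷ 2.5 beats/chord = 2.8 chords/bar.
D: 5 beats/bar ÷ 3 beats/chord = 5/3 chords/bar.
Slowest is A at 0.8 chords/bar.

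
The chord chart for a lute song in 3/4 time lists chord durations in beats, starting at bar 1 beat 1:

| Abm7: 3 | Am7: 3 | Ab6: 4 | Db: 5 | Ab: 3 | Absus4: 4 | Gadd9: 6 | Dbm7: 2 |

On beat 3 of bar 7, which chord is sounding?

Absus4

Beat 3 of bar 7 is beat (7−1)×3 + 3 = 21 overall.
Running totals: Abm7 ends at 3, Am7 ends at 6, Ab6 ends at 10, Db ends at 15, Ab ends at 18, Absus4 ends at 22.
Beat 21 falls within Absus4.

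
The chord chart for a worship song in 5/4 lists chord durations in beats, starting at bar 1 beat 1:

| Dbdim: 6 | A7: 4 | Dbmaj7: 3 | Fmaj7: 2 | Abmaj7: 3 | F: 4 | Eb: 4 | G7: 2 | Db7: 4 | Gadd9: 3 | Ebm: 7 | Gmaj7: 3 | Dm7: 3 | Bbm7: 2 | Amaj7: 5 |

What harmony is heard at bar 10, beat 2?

Dm7

Beat 2 of bar 10 is beat (10−1)×5 + 2 = 47 overall.
Running totals: Dbdim ends at 6, A7 ends at 10, Dbmaj7 ends at 13, Fmaj7 ends at 15, Abmaj7 ends at 18, F ends at 22, Eb ends at 26, G7 ends at 28, Db7 ends at 32, Gadd9 ends at 35, Ebm ends at 42, Gmaj7 ends at 45, Dm7 ends at 48.
Beat 47 falls within Dm7.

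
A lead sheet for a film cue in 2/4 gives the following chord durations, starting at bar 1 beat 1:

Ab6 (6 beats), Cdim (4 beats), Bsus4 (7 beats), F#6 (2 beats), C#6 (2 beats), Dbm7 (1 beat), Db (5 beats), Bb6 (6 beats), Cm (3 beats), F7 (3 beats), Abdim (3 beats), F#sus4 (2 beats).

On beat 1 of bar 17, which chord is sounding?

Beat 1 of bar 17 is beat (17−1)×2 + 1 = 33 overall.
Running totals: Ab6 ends at 6, Cdim ends at 10, Bsus4 ends at 17, F#6 ends at 19, C#6 ends at 21, Dbm7 ends at 22, Db ends at 27, Bb6 ends at 33.
Beat 33 falls within Bb6.

Bb6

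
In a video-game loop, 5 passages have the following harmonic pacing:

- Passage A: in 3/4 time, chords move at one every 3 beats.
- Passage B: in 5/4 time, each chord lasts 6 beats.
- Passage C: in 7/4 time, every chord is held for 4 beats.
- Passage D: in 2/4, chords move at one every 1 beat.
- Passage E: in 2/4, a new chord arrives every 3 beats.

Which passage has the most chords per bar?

A: 3 beats/bar ÷ 3 beats/chord = 1 chord/bar.
B: 5 beats/bar ÷ 6 beats/chord = 5/6 chords/bar.
C: 7 beats/bar ÷ 4 beats/chord = 1.75 chords/bar.
D: 2 beats/bar ÷ 1 beat/chord = 2 chords/bar.
E: 2 beats/bar ÷ 3 beats/chord = 2/3 chords/bar.
Fastest is D at 2 chords/bar.

Passage D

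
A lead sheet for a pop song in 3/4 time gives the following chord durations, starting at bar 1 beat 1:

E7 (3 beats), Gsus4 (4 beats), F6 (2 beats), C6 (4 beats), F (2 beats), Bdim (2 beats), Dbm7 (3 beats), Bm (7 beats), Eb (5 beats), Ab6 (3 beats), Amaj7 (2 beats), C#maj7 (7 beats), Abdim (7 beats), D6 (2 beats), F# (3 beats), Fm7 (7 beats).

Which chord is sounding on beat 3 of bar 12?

Amaj7

Beat 3 of bar 12 is beat (12−1)×3 + 3 = 36 overall.
Running totals: E7 ends at 3, Gsus4 ends at 7, F6 ends at 9, C6 ends at 13, F ends at 15, Bdim ends at 17, Dbm7 ends at 20, Bm ends at 27, Eb ends at 32, Ab6 ends at 35, Amaj7 ends at 37.
Beat 36 falls within Amaj7.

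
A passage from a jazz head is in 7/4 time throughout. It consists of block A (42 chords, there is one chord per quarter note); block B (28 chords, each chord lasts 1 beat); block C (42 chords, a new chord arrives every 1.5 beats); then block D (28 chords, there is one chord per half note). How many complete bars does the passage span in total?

A: 42 × 1 = 42 beats = 6 bars.
B: 28 × 1 = 28 beats = 4 bars.
C: 42 × 1.5 = 63 beats = 9 bars.
D: 28 × 2 = 56 beats = 8 bars.
Total: 6 + 4 + 9 + 8 = 27 bars.

27 bars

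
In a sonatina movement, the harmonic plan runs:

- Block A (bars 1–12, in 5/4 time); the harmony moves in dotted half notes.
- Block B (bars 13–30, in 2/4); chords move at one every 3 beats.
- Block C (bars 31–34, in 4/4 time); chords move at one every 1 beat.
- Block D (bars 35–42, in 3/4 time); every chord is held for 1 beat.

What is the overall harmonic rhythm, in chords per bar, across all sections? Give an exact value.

12/7 chords per bar

A: 12 × 5 = 60 beats ÷ 3 = 20 chords.
B: 18 × 2 = 36 beats ÷ 3 = 12 chords.
C: 4 × 4 = 16 beats ÷ 1 = 16 chords.
D: 8 × 3 = 24 beats ÷ 1 = 24 chords.
Overall: 72 chords over 42 bars → 72/42 = 12/7 chords per bar.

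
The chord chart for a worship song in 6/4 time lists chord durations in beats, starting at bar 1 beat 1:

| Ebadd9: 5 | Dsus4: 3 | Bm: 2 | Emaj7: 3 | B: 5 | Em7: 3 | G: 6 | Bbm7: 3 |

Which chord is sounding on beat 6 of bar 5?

Bbm7

Beat 6 of bar 5 is beat (5−1)×6 + 6 = 30 overall.
Running totals: Ebadd9 ends at 5, Dsus4 ends at 8, Bm ends at 10, Emaj7 ends at 13, B ends at 18, Em7 ends at 21, G ends at 27, Bbm7 ends at 30.
Beat 30 falls within Bbm7.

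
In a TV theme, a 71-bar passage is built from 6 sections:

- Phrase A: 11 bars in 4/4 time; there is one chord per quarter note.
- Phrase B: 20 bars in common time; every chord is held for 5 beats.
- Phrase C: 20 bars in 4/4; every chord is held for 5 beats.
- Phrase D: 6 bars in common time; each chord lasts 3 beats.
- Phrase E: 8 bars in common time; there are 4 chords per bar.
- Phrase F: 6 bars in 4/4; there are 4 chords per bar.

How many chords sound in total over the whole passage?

A: 11·4 = 44 beats, 44/1 = 44 chords.
B: 20·4 = 80 beats, 80/5 = 16 chords.
C: 20·4 = 80 beats, 80/5 = 16 chords.
D: 6·4 = 24 beats, 24/3 = 8 chords.
E: 8·4 = 32 beats, 32/1 = 32 chords.
F: 6·4 = 24 beats, 24/1 = 24 chords.
Total: 44 + 16 + 16 + 8 + 32 + 24 = 140.

140 chords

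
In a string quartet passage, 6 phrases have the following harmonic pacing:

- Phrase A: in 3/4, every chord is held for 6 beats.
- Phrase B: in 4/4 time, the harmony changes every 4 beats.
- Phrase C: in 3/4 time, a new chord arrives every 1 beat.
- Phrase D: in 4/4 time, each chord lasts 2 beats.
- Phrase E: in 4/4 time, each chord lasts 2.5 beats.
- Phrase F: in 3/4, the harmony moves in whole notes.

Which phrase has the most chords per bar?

A: each chord is 6 beats in 3/4, so 0.5 per bar.
B: each chord is 4 beats in 4/4, so 1 per bar.
C: each chord is 1 beat in 3/4, so 3 per bar.
D: each chord is 2 beats in 4/4, so 2 per bar.
E: each chord is 2.5 beats in 4/4, so 1.6 per bar.
F: each chord is 4 beats in 3/4, so 0.75 per bar.
Fastest is C at 3 chords/bar.

Phrase C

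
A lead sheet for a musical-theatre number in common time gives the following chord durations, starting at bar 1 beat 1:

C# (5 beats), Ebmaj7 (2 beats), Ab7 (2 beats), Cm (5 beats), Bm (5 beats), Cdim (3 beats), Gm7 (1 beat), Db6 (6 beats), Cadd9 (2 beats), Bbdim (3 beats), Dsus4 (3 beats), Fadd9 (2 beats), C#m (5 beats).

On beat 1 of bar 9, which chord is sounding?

Beat 1 of bar 9 is beat (9−1)×4 + 1 = 33 overall.
Running totals: C# ends at 5, Ebmaj7 ends at 7, Ab7 ends at 9, Cm ends at 14, Bm ends at 19, Cdim ends at 22, Gm7 ends at 23, Db6 ends at 29, Cadd9 ends at 31, Bbdim ends at 34.
Beat 33 falls within Bbdim.

Bbdim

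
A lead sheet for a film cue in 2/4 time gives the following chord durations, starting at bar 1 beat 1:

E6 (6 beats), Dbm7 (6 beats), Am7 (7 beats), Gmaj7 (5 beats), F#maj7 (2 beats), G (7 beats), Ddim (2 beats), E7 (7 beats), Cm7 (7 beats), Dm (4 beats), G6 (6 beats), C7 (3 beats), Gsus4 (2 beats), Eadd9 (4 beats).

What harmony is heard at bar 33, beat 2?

Eadd9

Beat 2 of bar 33 is beat (33−1)×2 + 2 = 66 overall.
Running totals: E6 ends at 6, Dbm7 ends at 12, Am7 ends at 19, Gmaj7 ends at 24, F#maj7 ends at 26, G ends at 33, Ddim ends at 35, E7 ends at 42, Cm7 ends at 49, Dm ends at 53, G6 ends at 59, C7 ends at 62, Gsus4 ends at 64, Eadd9 ends at 68.
Beat 66 falls within Eadd9.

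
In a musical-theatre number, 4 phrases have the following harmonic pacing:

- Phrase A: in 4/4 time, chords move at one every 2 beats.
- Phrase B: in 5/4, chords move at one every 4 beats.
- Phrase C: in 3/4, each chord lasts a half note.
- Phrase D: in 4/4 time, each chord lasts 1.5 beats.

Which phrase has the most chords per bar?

A: 4 beats/bar ÷ 2 beats/chord = 2 chords/bar.
B: 5 beats/bar ÷ 4 beats/chord = 1.25 chords/bar.
C: 3 beats/bar ÷ 2 beats/chord = 1.5 chords/bar.
D: 4 beats/bar ÷ 1.5 beats/chord = 8/3 chords/bar.
Fastest is D at 8/3 chords/bar.

Phrase D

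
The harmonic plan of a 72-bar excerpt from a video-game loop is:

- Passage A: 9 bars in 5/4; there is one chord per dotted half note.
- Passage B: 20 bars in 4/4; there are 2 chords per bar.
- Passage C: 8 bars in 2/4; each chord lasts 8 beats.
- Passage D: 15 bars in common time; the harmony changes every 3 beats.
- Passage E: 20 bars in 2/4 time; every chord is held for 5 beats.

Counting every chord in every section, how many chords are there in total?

A: 9 bars × 5 beats = 45 beats; 3 beats/chord → 15 chords.
B: 20 bars × 4 beats = 80 beats; 2 beats/chord → 40 chords.
C: 8 bars × 2 beats = 16 beats; 8 beats/chord → 2 chords.
D: 15 bars × 4 beats = 60 beats; 3 beats/chord → 20 chords.
E: 20 bars × 2 beats = 40 beats; 5 beats/chord → 8 chords.
Total: 15 + 40 + 2 + 20 + 8 = 85.

85 chords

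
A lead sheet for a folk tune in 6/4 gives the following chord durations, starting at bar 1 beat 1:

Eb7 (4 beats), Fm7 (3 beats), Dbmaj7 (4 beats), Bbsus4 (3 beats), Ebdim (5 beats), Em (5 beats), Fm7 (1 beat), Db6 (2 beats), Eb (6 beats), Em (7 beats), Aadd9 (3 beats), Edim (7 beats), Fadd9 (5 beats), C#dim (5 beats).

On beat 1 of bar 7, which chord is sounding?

Em

Beat 1 of bar 7 is beat (7−1)×6 + 1 = 37 overall.
Running totals: Eb7 ends at 4, Fm7 ends at 7, Dbmaj7 ends at 11, Bbsus4 ends at 14, Ebdim ends at 19, Em ends at 24, Fm7 ends at 25, Db6 ends at 27, Eb ends at 33, Em ends at 40.
Beat 37 falls within Em.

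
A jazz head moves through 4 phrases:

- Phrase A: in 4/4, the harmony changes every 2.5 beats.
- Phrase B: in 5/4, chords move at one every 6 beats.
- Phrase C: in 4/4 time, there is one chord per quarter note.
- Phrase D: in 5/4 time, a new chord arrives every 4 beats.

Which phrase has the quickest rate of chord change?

A: 4 beats/bar ÷ 2.5 beats/chord = 1.6 chords/bar.
B: 5 beats/bar ÷ 6 beats/chord = 5/6 chords/bar.
C: 4 beats/bar ÷ 1 beat/chord = 4 chords/bar.
D: 5 beats/bar ÷ 4 beats/chord = 1.25 chords/bar.
Fastest is C at 4 chords/bar.

Phrase C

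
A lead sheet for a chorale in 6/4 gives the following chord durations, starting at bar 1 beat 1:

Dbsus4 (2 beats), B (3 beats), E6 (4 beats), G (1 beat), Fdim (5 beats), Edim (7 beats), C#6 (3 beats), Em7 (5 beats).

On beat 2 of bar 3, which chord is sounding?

Fdim

Beat 2 of bar 3 is beat (3−1)×6 + 2 = 14 overall.
Running totals: Dbsus4 ends at 2, B ends at 5, E6 ends at 9, G ends at 10, Fdim ends at 15.
Beat 14 falls within Fdim.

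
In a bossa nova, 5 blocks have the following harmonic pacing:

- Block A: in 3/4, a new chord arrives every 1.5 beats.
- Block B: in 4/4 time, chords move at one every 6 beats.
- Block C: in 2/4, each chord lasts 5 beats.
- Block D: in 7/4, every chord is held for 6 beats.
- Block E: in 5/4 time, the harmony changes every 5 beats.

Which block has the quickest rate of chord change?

Block A

A: 3 beats/bar ÷ 1.5 beats/chord = 2 chords/bar.
B: 4 beats/bar ÷ 6 beats/chord = 2/3 chords/bar.
C: 2 beats/bar ÷ 5 beats/chord = 0.4 chords/bar.
D: 7 beats/bar ÷ 6 beats/chord = 7/6 chords/bar.
E: 5 beats/bar ÷ 5 beats/chord = 1 chord/bar.
Fastest is A at 2 chords/bar.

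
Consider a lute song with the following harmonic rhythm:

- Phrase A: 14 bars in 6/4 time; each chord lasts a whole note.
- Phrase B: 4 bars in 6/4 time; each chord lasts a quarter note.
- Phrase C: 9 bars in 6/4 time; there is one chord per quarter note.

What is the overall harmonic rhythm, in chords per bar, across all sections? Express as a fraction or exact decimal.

A: 14 × 6 = 84 beats ÷ 4 = 21 chords.
B: 4 × 6 = 24 beats ÷ 1 = 24 chords.
C: 9 × 6 = 54 beats ÷ 1 = 54 chords.
Overall: 99 chords over 27 bars → 99/27 = 11/3 chords per bar.

11/3 chords per bar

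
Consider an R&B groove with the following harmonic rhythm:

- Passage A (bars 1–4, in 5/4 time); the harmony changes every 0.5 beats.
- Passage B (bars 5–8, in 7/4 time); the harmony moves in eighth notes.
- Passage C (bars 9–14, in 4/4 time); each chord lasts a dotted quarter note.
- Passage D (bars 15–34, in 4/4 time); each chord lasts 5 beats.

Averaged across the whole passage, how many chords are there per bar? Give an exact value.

A: 4 bars of 5 beats is 20 beats; at 0.5 beats each that's 40 chords.
B: 4 bars of 7 beats is 28 beats; at 0.5 beats each that's 56 chords.
C: 6 bars of 4 beats is 24 beats; at 1.5 beats each that's 16 chords.
D: 20 bars of 4 beats is 80 beats; at 5 beats each that's 16 chords.
Overall: 128 chords over 34 bars → 128/34 = 64/17 chords per bar.

64/17 chords per bar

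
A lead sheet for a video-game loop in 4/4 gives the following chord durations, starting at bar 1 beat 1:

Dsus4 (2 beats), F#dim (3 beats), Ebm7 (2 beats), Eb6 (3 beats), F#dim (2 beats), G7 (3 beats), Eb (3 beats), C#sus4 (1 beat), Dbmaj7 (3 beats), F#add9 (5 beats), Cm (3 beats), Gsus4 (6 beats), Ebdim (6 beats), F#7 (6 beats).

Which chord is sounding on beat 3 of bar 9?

Beat 3 of bar 9 is beat (9−1)×4 + 3 = 35 overall.
Running totals: Dsus4 ends at 2, F#dim ends at 5, Ebm7 ends at 7, Eb6 ends at 10, F#dim ends at 12, G7 ends at 15, Eb ends at 18, C#sus4 ends at 19, Dbmaj7 ends at 22, F#add9 ends at 27, Cm ends at 30, Gsus4 ends at 36.
Beat 35 falls within Gsus4.

Gsus4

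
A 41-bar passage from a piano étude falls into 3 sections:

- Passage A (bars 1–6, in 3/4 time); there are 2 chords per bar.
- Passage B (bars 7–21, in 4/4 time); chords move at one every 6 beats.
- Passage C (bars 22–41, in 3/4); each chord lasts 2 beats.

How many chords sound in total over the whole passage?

52 chords

A has 18 beats and chords last 1.5 each, so 12 chords.
B has 60 beats and chords last 6 each, so 10 chords.
C has 60 beats and chords last 2 each, so 30 chords.
Total: 12 + 10 + 30 = 52.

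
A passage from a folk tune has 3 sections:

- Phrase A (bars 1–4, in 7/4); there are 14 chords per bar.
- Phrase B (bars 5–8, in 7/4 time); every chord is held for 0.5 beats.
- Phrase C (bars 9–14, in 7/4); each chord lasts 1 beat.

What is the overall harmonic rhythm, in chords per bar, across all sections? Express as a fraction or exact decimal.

A: 4 bars of 7 beats is 28 beats; at 0.5 beats each that's 56 chords.
B: 4 bars of 7 beats is 28 beats; at 0.5 beats each that's 56 chords.
C: 6 bars of 7 beats is 42 beats; at 1 beat each that's 42 chords.
Overall: 154 chords over 14 bars → 154/14 = 11 chords per bar.

11 chords per bar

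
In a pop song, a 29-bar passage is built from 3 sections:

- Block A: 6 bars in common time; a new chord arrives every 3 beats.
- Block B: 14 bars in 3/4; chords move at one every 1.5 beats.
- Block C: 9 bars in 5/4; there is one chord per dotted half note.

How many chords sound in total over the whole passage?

51 chords

A: 6 bars × 4 beats = 24 beats; 3 beats/chord → 8 chords.
B: 14 bars × 3 beats = 42 beats; 1.5 beats/chord → 28 chords.
C: 9 bars × 5 beats = 45 beats; 3 beats/chord → 15 chords.
Total: 8 + 28 + 15 = 51.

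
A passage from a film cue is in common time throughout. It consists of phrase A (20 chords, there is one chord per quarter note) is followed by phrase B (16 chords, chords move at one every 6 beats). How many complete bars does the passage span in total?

29 bars

A: 20 × 1 = 20 beats = 5 bars.
B: 16 × 6 = 96 beats = 24 bars.
Total: 5 + 24 = 29 bars.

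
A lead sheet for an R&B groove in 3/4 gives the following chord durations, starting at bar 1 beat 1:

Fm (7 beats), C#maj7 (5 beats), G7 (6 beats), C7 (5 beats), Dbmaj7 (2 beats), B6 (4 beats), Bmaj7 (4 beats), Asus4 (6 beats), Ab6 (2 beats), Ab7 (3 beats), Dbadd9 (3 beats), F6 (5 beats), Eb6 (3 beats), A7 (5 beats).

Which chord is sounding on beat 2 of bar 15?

Ab7

Beat 2 of bar 15 is beat (15−1)×3 + 2 = 44 overall.
Running totals: Fm ends at 7, C#maj7 ends at 12, G7 ends at 18, C7 ends at 23, Dbmaj7 ends at 25, B6 ends at 29, Bmaj7 ends at 33, Asus4 ends at 39, Ab6 ends at 41, Ab7 ends at 44.
Beat 44 falls within Ab7.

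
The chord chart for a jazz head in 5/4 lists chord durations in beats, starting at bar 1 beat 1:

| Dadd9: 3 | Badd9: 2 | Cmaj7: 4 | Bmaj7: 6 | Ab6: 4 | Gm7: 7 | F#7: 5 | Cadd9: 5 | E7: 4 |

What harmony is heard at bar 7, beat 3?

Cadd9

Beat 3 of bar 7 is beat (7−1)×5 + 3 = 33 overall.
Running totals: Dadd9 ends at 3, Badd9 ends at 5, Cmaj7 ends at 9, Bmaj7 ends at 15, Ab6 ends at 19, Gm7 ends at 26, F#7 ends at 31, Cadd9 ends at 36.
Beat 33 falls within Cadd9.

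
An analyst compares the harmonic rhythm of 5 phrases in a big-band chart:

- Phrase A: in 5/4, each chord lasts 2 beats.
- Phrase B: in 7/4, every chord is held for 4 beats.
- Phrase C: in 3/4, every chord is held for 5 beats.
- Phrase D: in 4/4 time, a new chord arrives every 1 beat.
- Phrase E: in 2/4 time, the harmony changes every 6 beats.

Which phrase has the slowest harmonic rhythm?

A: each chord is 2 beats in 5/4, so 2.5 per bar.
B: each chord is 4 beats in 7/4, so 1.75 per bar.
C: each chord is 5 beats in 3/4, so 0.6 per bar.
D: each chord is 1 beat in 4/4, so 4 per bar.
E: each chord is 6 beats in 2/4, so 1/3 per bar.
Slowest is E at 1/3 chords/bar.

Phrase E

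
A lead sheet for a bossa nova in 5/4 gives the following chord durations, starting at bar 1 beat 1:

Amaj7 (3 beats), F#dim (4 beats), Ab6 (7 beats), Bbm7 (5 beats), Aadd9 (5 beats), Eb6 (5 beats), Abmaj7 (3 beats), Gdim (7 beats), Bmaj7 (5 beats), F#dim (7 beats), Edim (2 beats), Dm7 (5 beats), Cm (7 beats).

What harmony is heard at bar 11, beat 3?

Edim

Beat 3 of bar 11 is beat (11−1)×5 + 3 = 53 overall.
Running totals: Amaj7 ends at 3, F#dim ends at 7, Ab6 ends at 14, Bbm7 ends at 19, Aadd9 ends at 24, Eb6 ends at 29, Abmaj7 ends at 32, Gdim ends at 39, Bmaj7 ends at 44, F#dim ends at 51, Edim ends at 53.
Beat 53 falls within Edim.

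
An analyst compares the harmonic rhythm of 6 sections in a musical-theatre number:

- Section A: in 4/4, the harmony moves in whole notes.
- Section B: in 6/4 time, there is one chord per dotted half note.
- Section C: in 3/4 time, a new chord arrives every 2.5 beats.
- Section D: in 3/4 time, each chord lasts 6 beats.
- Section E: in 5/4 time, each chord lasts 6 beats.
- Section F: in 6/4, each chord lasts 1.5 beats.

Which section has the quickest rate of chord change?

A: 4 beats/bar ÷ 4 beats/chord = 1 chord/bar.
B: 6 beats/bar ÷ 3 beats/chord = 2 chords/bar.
C: 3 beats/bar ÷ 2.5 beats/chord = 1.2 chords/bar.
D: 3 beats/bar ÷ 6 beats/chord = 0.5 chords/bar.
E: 5 beats/bar ÷ 6 beats/chord = 5/6 chords/bar.
F: 6 beats/bar ÷ 1.5 beats/chord = 4 chords/bar.
Fastest is F at 4 chords/bar.

Section F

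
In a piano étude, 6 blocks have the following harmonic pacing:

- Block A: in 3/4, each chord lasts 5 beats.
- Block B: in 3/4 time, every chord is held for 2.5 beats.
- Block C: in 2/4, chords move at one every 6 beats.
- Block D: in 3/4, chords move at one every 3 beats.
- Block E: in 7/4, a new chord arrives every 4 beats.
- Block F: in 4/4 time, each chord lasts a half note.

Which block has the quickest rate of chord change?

Block F

A: each chord is 5 beats in 3/4, so 0.6 per bar.
B: each chord is 2.5 beats in 3/4, so 1.2 per bar.
C: each chord is 6 beats in 2/4, so 1/3 per bar.
D: each chord is 3 beats in 3/4, so 1 per bar.
E: each chord is 4 beats in 7/4, so 1.75 per bar.
F: each chord is 2 beats in 4/4, so 2 per bar.
Fastest is F at 2 chords/bar.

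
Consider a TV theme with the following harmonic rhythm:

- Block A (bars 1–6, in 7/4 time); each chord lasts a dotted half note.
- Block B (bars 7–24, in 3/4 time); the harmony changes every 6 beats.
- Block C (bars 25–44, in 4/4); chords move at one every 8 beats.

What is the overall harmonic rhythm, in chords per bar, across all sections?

0.75 chords per bar

A: 6 bars of 7 beats is 42 beats; at 3 beats each that's 14 chords.
B: 18 bars of 3 beats is 54 beats; at 6 beats each that's 9 chords.
C: 20 bars of 4 beats is 80 beats; at 8 beats each that's 10 chords.
Overall: 33 chords over 44 bars → 33/44 = 0.75 chords per bar.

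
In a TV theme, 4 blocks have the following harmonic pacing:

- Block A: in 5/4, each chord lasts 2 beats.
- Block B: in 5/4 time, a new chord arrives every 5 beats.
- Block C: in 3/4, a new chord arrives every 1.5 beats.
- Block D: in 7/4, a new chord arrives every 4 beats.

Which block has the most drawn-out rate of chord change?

Block B

A: each chord is 2 beats in 5/4, so 2.5 per bar.
B: each chord is 5 beats in 5/4, so 1 per bar.
C: each chord is 1.5 beats in 3/4, so 2 per bar.
D: each chord is 4 beats in 7/4, so 1.75 per bar.
Slowest is B at 1 chords/bar.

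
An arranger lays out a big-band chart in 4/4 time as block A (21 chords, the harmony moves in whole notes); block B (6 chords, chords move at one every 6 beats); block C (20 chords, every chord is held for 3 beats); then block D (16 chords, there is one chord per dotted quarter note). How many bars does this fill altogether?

A: 21 × 4 = 84 beats = 21 bars.
B: 6 × 6 = 36 beats = 9 bars.
C: 20 × 3 = 60 beats = 15 bars.
D: 16 × 1.5 = 24 beats = 6 bars.
Total: 21 + 9 + 15 + 6 = 51 bars.

51 bars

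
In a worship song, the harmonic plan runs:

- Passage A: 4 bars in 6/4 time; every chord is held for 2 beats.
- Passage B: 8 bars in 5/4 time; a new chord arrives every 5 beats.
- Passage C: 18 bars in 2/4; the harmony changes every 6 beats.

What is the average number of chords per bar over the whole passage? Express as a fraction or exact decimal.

A: 4 bars of 6 beats is 24 beats; at 2 beats each that's 12 chords.
B: 8 bars of 5 beats is 40 beats; at 5 beats each that's 8 chords.
C: 18 bars of 2 beats is 36 beats; at 6 beats each that's 6 chords.
Overall: 26 chords over 30 bars → 26/30 = 13/15 chords per bar.

13/15 chords per bar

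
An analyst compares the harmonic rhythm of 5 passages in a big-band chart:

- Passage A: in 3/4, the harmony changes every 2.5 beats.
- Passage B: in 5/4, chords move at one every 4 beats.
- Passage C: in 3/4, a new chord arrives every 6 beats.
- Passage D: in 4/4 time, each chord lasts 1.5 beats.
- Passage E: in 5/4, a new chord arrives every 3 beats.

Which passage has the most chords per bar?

Passage D

A: 3/2.5 = 1.2 chords/bar.
B: 5/4 = 1.25 chords/bar.
C: 3/6 = 0.5 chords/bar.
D: 4/1.5 = 8/3 chords/bar.
E: 5/3 = 5/3 chords/bar.
Fastest is D at 8/3 chords/bar.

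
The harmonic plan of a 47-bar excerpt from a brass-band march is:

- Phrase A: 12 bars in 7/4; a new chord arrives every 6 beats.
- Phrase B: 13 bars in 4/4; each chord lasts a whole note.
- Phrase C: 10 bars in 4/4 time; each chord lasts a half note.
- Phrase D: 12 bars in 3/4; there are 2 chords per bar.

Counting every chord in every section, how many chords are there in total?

71 chords

A has 84 beats and chords last 6 each, so 14 chords.
B has 52 beats and chords last 4 each, so 13 chords.
C has 40 beats and chords last 2 each, so 20 chords.
D has 36 beats and chords last 1.5 each, so 24 chords.
Total: 14 + 13 + 20 + 24 = 71.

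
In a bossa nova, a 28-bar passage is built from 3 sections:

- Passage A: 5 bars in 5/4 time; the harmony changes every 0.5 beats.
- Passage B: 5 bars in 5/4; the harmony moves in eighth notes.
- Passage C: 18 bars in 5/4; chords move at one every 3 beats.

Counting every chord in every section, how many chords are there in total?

130 chords

A: 5·5 = 25 beats, 25/0.5 = 50 chords.
B: 5·5 = 25 beats, 25/0.5 = 50 chords.
C: 18·5 = 90 beats, 90/3 = 30 chords.
Total: 50 + 50 + 30 = 130.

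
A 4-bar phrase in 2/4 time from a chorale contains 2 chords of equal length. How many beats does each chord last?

4 bars × 2 beats/bar = 8 beats total.
8 beats ÷ 2 chords = 4 beats per chord.
(That is a whole note.)

4 beats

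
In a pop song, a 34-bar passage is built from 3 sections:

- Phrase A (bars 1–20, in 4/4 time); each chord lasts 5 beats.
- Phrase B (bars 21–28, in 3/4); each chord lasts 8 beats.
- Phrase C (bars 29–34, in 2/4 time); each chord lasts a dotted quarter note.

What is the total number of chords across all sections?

A: 20 bars × 4 beats = 80 beats; 5 beats/chord → 16 chords.
B: 8 bars × 3 beats = 24 beats; 8 beats/chord → 3 chords.
C: 6 bars × 2 beats = 12 beats; 1.5 beats/chord → 8 chords.
Total: 16 + 3 + 8 = 27.

27 chords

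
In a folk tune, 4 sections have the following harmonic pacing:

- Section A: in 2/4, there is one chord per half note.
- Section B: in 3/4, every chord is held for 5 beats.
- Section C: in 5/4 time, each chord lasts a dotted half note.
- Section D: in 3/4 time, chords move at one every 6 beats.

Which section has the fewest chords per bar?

Section D

A: 2 beats/bar ÷ 2 beats/chord = 1 chord/bar.
B: 3 beats/bar ÷ 5 beats/chord = 0.6 chords/bar.
C: 5 beats/bar ÷ 3 beats/chord = 5/3 chords/bar.
D: 3 beats/bar ÷ 6 beats/chord = 0.5 chords/bar.
Slowest is D at 0.5 chords/bar.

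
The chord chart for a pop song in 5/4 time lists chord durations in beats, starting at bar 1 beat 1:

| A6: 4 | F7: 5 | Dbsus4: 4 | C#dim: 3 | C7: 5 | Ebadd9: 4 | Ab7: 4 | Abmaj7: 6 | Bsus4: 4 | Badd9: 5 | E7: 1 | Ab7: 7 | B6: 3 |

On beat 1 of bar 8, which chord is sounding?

Bsus4

Beat 1 of bar 8 is beat (8−1)×5 + 1 = 36 overall.
Running totals: A6 ends at 4, F7 ends at 9, Dbsus4 ends at 13, C#dim ends at 16, C7 ends at 21, Ebadd9 ends at 25, Ab7 ends at 29, Abmaj7 ends at 35, Bsus4 ends at 39.
Beat 36 falls within Bsus4.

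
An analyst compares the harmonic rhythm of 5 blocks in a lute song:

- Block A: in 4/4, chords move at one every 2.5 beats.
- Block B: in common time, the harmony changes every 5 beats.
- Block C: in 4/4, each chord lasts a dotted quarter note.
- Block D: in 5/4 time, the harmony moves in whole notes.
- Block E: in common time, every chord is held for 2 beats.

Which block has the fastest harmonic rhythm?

Block C

A: 4/2.5 = 1.6 chords/bar.
B: 4/5 = 0.8 chords/bar.
C: 4/1.5 = 8/3 chords/bar.
D: 5/4 = 1.25 chords/bar.
E: 4/2 = 2 chords/bar.
Fastest is C at 8/3 chords/bar.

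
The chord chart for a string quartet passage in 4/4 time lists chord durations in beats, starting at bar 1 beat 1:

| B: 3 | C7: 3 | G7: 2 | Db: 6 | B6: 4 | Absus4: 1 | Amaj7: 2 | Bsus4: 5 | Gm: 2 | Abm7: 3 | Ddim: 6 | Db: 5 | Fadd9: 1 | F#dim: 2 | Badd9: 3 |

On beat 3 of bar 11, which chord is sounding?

Fadd9

Beat 3 of bar 11 is beat (11−1)×4 + 3 = 43 overall.
Running totals: B ends at 3, C7 ends at 6, G7 ends at 8, Db ends at 14, B6 ends at 18, Absus4 ends at 19, Amaj7 ends at 21, Bsus4 ends at 26, Gm ends at 28, Abm7 ends at 31, Ddim ends at 37, Db ends at 42, Fadd9 ends at 43.
Beat 43 falls within Fadd9.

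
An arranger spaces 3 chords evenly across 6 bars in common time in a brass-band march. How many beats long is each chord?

6 bars × 4 beats/bar = 24 beats total.
24 beats ÷ 3 chords = 8 beats per chord.

8 beats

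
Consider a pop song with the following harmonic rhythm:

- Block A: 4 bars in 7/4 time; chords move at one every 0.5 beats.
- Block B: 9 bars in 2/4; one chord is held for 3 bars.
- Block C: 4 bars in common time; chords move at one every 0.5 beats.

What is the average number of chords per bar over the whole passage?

91/17 chords per bar

A: 4 bars of 7 beats is 28 beats; at 0.5 beats each that's 56 chords.
B: 9 bars of 2 beats is 18 beats; at 6 beats each that's 3 chords.
C: 4 bars of 4 beats is 16 beats; at 0.5 beats each that's 32 chords.
Overall: 91 chords over 17 bars → 91/17 = 91/17 chords per bar.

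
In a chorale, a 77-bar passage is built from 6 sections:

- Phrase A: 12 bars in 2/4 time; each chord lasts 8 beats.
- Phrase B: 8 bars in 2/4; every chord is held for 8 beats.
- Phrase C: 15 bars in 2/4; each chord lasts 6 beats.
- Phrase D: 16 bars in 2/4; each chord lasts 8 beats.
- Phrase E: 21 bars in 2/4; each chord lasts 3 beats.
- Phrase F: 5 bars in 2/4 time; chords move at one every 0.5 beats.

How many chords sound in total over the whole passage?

A has 24 beats and chords last 8 each, so 3 chords.
B has 16 beats and chords last 8 each, so 2 chords.
C has 30 beats and chords last 6 each, so 5 chords.
D has 32 beats and chords last 8 each, so 4 chords.
E has 42 beats and chords last 3 each, so 14 chords.
F has 10 beats and chords last 0.5 each, so 20 chords.
Total: 3 + 2 + 5 + 4 + 14 + 20 = 48.

48 chords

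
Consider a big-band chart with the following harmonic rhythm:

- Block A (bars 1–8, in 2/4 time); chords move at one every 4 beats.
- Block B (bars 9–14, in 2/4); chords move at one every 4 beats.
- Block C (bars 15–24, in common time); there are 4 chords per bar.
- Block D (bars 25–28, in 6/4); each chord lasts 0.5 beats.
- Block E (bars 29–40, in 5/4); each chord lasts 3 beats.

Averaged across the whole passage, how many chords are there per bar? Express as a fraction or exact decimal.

2.875 chords per bar

A: 8 bars of 2 beats is 16 beats; at 4 beats each that's 4 chords.
B: 6 bars of 2 beats is 12 beats; at 4 beats each that's 3 chords.
C: 10 bars of 4 beats is 40 beats; at 1 beat each that's 40 chords.
D: 4 bars of 6 beats is 24 beats; at 0.5 beats each that's 48 chords.
E: 12 bars of 5 beats is 60 beats; at 3 beats each that's 20 chords.
Overall: 115 chords over 40 bars → 115/40 = 2.875 chords per bar.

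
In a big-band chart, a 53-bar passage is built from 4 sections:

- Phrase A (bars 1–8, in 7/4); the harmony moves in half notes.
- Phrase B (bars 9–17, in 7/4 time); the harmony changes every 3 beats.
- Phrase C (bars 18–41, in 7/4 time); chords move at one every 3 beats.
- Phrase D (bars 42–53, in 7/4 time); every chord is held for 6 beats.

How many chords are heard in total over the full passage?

119 chords

A has 56 beats and chords last 2 each, so 28 chords.
B has 63 beats and chords last 3 each, so 21 chords.
C has 168 beats and chords last 3 each, so 56 chords.
D has 84 beats and chords last 6 each, so 14 chords.
Total: 28 + 21 + 56 + 14 = 119.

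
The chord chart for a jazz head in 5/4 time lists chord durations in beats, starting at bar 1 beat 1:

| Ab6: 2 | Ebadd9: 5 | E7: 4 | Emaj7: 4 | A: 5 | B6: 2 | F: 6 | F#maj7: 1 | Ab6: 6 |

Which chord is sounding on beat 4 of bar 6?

F#maj7

Beat 4 of bar 6 is beat (6−1)×5 + 4 = 29 overall.
Running totals: Ab6 ends at 2, Ebadd9 ends at 7, E7 ends at 11, Emaj7 ends at 15, A ends at 20, B6 ends at 22, F ends at 28, F#maj7 ends at 29.
Beat 29 falls within F#maj7.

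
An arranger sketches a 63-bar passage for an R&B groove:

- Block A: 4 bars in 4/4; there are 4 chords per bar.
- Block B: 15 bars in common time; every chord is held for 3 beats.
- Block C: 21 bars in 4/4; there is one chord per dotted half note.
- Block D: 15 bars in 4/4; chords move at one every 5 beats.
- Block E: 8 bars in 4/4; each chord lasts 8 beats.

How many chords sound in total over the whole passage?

A: 4·4 = 16 beats, 16/1 = 16 chords.
B: 15·4 = 60 beats, 60/3 = 20 chords.
C: 21·4 = 84 beats, 84/3 = 28 chords.
D: 15·4 = 60 beats, 60/5 = 12 chords.
E: 8·4 = 32 beats, 32/8 = 4 chords.
Total: 16 + 20 + 28 + 12 + 4 = 80.

80 chords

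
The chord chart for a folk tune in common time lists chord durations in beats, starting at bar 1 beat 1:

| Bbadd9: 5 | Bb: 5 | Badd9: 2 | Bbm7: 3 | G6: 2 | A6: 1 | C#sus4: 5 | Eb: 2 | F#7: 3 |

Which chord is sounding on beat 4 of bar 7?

Beat 4 of bar 7 is beat (7−1)×4 + 4 = 28 overall.
Running totals: Bbadd9 ends at 5, Bb ends at 10, Badd9 ends at 12, Bbm7 ends at 15, G6 ends at 17, A6 ends at 18, C#sus4 ends at 23, Eb ends at 25, F#7 ends at 28.
Beat 28 falls within F#7.

F#7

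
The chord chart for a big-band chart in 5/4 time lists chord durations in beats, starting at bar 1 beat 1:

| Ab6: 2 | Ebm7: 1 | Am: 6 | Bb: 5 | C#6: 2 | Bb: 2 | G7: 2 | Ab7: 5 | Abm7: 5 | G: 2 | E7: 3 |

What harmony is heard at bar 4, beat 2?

Beat 2 of bar 4 is beat (4−1)×5 + 2 = 17 overall.
Running totals: Ab6 ends at 2, Ebm7 ends at 3, Am ends at 9, Bb ends at 14, C#6 ends at 16, Bb ends at 18.
Beat 17 falls within Bb.

Bb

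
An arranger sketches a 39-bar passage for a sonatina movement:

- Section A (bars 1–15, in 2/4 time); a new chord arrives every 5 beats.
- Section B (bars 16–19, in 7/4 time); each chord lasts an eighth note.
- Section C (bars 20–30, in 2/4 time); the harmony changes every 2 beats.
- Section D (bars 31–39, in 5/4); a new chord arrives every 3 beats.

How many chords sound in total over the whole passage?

A has 30 beats and chords last 5 each, so 6 chords.
B has 28 beats and chords last 0.5 each, so 56 chords.
C has 22 beats and chords last 2 each, so 11 chords.
D has 45 beats and chords last 3 each, so 15 chords.
Total: 6 + 56 + 11 + 15 = 88.

88 chords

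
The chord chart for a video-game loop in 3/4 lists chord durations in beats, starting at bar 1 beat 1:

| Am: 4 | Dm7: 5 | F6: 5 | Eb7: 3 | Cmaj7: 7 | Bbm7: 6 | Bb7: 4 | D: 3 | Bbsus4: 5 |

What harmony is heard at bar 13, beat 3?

Beat 3 of bar 13 is beat (13−1)×3 + 3 = 39 overall.
Running totals: Am ends at 4, Dm7 ends at 9, F6 ends at 14, Eb7 ends at 17, Cmaj7 ends at 24, Bbm7 ends at 30, Bb7 ends at 34, D ends at 37, Bbsus4 ends at 42.
Beat 39 falls within Bbsus4.

Bbsus4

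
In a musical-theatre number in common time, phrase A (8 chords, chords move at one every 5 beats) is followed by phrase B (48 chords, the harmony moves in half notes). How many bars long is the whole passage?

34 bars

A: 8 × 5 = 40 beats = 10 bars.
B: 48 × 2 = 96 beats = 24 bars.
Total: 10 + 24 = 34 bars.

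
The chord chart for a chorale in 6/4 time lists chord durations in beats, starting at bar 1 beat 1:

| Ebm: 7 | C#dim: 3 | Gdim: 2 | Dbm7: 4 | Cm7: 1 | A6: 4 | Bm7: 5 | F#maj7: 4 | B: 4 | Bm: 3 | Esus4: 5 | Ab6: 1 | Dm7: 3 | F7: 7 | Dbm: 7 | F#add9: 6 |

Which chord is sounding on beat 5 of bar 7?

Beat 5 of bar 7 is beat (7−1)×6 + 5 = 41 overall.
Running totals: Ebm ends at 7, C#dim ends at 10, Gdim ends at 12, Dbm7 ends at 16, Cm7 ends at 17, A6 ends at 21, Bm7 ends at 26, F#maj7 ends at 30, B ends at 34, Bm ends at 37, Esus4 ends at 42.
Beat 41 falls within Esus4.

Esus4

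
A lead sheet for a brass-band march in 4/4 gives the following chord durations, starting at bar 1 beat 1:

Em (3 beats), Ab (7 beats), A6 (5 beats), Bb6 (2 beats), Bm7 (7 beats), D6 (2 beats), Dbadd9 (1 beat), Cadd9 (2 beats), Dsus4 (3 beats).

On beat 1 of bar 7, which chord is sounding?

D6

Beat 1 of bar 7 is beat (7−1)×4 + 1 = 25 overall.
Running totals: Em ends at 3, Ab ends at 10, A6 ends at 15, Bb6 ends at 17, Bm7 ends at 24, D6 ends at 26.
Beat 25 falls within D6.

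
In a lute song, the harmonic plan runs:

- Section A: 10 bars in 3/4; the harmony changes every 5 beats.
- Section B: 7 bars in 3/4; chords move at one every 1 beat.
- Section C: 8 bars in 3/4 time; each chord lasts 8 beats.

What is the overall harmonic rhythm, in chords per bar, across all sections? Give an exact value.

A: 10 bars of 3 beats is 30 beats; at 5 beats each that's 6 chords.
B: 7 bars of 3 beats is 21 beats; at 1 beat each that's 21 chords.
C: 8 bars of 3 beats is 24 beats; at 8 beats each that's 3 chords.
Overall: 30 chords over 25 bars → 30/25 = 1.2 chords per bar.

1.2 chords per bar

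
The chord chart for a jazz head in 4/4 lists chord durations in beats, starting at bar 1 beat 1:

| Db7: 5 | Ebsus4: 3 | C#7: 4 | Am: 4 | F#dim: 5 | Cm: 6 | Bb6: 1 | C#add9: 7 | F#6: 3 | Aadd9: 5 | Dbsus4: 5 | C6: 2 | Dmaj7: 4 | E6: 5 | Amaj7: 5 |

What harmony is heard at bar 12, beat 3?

Beat 3 of bar 12 is beat (12−1)×4 + 3 = 47 overall.
Running totals: Db7 ends at 5, Ebsus4 ends at 8, C#7 ends at 12, Am ends at 16, F#dim ends at 21, Cm ends at 27, Bb6 ends at 28, C#add9 ends at 35, F#6 ends at 38, Aadd9 ends at 43, Dbsus4 ends at 48.
Beat 47 falls within Dbsus4.

Dbsus4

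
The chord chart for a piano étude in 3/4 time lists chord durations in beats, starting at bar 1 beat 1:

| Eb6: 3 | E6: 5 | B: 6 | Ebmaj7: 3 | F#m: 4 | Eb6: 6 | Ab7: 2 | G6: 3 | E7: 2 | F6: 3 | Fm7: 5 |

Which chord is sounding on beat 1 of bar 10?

Beat 1 of bar 10 is beat (10−1)×3 + 1 = 28 overall.
Running totals: Eb6 ends at 3, E6 ends at 8, B ends at 14, Ebmaj7 ends at 17, F#m ends at 21, Eb6 ends at 27, Ab7 ends at 29.
Beat 28 falls within Ab7.

Ab7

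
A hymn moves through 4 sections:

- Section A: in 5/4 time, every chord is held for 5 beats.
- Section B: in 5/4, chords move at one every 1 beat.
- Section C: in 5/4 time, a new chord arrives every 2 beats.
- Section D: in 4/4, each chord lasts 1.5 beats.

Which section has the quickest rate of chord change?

A: each chord is 5 beats in 5/4, so 1 per bar.
B: each chord is 1 beat in 5/4, so 5 per bar.
C: each chord is 2 beats in 5/4, so 2.5 per bar.
D: each chord is 1.5 beats in 4/4, so 8/3 per bar.
Fastest is B at 5 chords/bar.

Section B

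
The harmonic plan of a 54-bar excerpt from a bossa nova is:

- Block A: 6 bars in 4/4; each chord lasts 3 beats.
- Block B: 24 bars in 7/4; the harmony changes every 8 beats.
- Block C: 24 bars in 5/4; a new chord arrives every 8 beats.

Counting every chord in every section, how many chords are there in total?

A has 24 beats and chords last 3 each, so 8 chords.
B has 168 beats and chords last 8 each, so 21 chords.
C has 120 beats and chords last 8 each, so 15 chords.
Total: 8 + 21 + 15 = 44.

44 chords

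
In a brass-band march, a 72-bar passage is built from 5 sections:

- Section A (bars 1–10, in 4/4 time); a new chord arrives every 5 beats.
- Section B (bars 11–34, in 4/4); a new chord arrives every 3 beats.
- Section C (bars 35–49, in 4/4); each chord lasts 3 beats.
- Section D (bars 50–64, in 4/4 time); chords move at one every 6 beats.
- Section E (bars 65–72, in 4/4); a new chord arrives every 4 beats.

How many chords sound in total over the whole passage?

78 chords

A has 40 beats and chords last 5 each, so 8 chords.
B has 96 beats and chords last 3 each, so 32 chords.
C has 60 beats and chords last 3 each, so 20 chords.
D has 60 beats and chords last 6 each, so 10 chords.
E has 32 beats and chords last 4 each, so 8 chords.
Total: 8 + 32 + 20 + 10 + 8 = 78.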